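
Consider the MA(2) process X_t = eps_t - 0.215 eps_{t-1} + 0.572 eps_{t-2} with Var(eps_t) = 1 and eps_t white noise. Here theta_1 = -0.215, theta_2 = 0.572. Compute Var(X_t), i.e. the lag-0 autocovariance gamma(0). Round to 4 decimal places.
\gamma(0) = 1.3734

For an MA(q) process X_t = eps_t + sum_i theta_i eps_{t-i} with
Var(eps_t) = sigma^2, the variance is
  gamma(0) = sigma^2 * (1 + sum_i theta_i^2).
  sum_i theta_i^2 = (-0.215)^2 + (0.572)^2 = 0.046225 + 0.327184 = 0.373409.
  gamma(0) = 1 * (1 + 0.373409) = 1 * 1.373409 = 1.373409, which rounds to 1.3734.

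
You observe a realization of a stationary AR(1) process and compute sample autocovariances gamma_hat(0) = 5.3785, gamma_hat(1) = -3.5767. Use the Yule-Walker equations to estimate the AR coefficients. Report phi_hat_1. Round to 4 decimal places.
\hat\phi_{1} = -0.6650

The Yule-Walker equations for an AR(p) process read, in matrix form,
  Gamma_p phi = r_p,   with   (Gamma_p)_{ij} = gamma(|i - j|),
                       (r_p)_i = gamma(i),   i,j = 1..p.
Substitute the sample gammas (Toeplitz matrix and right-hand side of size 1):
  Gamma_p = [[5.3785]]
  r_p     = [-3.5767]
With p = 1 this is the single equation gamma(0) phi_1 = gamma(1):
  phi_hat_1 = gamma(1) / gamma(0) = -3.5767 / 5.3785 = -0.6650.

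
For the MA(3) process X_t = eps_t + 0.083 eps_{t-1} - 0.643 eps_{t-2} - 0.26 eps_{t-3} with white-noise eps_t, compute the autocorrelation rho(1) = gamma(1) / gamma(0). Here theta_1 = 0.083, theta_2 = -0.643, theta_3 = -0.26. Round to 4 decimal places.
\rho(1) = 0.1323

For an MA(q) process with theta_0 = 1, the autocovariance is
  gamma(k) = sigma^2 * sum_{i=0..q-k} theta_i * theta_{i+k},
and rho(k) = gamma(k) / gamma(0). Sigma^2 cancels.
  numerator   = (1)*(0.083) + (0.083)*(-0.643) + (-0.643)*(-0.26) = 0.196811.
  denominator = (1)^2 + (0.083)^2 + (-0.643)^2 + (-0.26)^2 = 1.487938.
  rho(1) = 0.196811 / 1.487938 = 0.1323.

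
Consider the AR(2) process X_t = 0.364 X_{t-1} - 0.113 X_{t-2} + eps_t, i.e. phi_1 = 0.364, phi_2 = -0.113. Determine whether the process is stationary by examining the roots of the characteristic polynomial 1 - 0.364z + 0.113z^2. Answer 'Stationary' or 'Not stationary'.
\text{Stationary}

The AR(p) characteristic polynomial is P(z) = 1 - 0.364z + 0.113z^2.
Stationarity requires all roots to lie outside the unit circle, i.e. |z| > 1 for every root.
Set 1 + (-0.364) z + (0.113) z^2 = 0, i.e. a z^2 + b z + c = 0 with a = 0.113, b = -0.364, c = 1.
Discriminant D = b^2 - 4ac = (-0.364)^2 - 4*(0.113)*1 = 0.132496 - (0.452) = -0.319504.
D < 0, so the roots are the complex-conjugate pair z = (-b +/- i sqrt(-D)) / (2a) = 1.6106 +/- 2.5011i.
For a conjugate pair |z|^2 = z * conj(z) = (product of roots) = c/a = 1/(0.113) = 8.849558, so |z| = sqrt(8.849558) = 2.9748 for both roots.
Moduli of all roots: 2.9748, 2.9748.
All moduli strictly greater than 1? Yes.
Verdict: Stationary.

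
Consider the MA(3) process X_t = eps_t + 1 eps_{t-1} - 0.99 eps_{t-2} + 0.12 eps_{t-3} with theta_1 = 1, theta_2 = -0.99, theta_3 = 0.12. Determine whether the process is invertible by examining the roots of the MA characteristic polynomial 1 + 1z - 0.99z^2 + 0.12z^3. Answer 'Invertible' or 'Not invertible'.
\text{Not invertible}

The MA(q) characteristic polynomial is P(z) = 1 + 1z - 0.99z^2 + 0.12z^3.
Invertibility requires all roots to lie outside the unit circle, i.e. |z| > 1 for every root.
Degree 3: look for a simple real root z0 first, then factor out (1 - z/z0) and solve the remaining quadratic.
Testing z0 = 2: P(2) = 1 + (1)(2) + (-0.99)(2)^2 + (0.12)(2)^3
  = 1 + (2) + (-3.96) + (0.96) = 0.  So z_0 = 2 is a root, |z_0| = 2.
Divide out the factor (1 - 0.5 z) = (1 - z/z0) (since 1/z0 = 0.5):
  P(z) = (1 - 0.5 z)(1 + (1.5) z + (-0.24) z^2)
  [check: z-coef 1.5 - (0.5) = 1; z^2-coef -0.24 - (0.5)(1.5) = -0.99; z^3-coef -(0.5)(-0.24) = 0.12.]
Remaining roots from the quadratic factor 1 + (1.5) z + (-0.24) z^2:
  Set 1 + (1.5) z + (-0.24) z^2 = 0, i.e. a z^2 + b z + c = 0 with a = -0.24, b = 1.5, c = 1.
  Discriminant D = b^2 - 4ac = (1.5)^2 - 4*(-0.24)*1 = 2.25 - (-0.96) = 3.21.
  D >= 0, so the roots are real: z = (-b +/- sqrt(D)) / (2a) = (-1.5 +/- 1.791647) / (-0.48).
    z_1 = (-1.5 + 1.791647) / (-0.48) = -0.6076,   |z_1| = 0.6076.
    z_2 = (-1.5 - 1.791647) / (-0.48) = 6.8576,   |z_2| = 6.8576.
Moduli of all roots: 2.0000, 0.6076, 6.8576.
All moduli strictly greater than 1? No.
Verdict: Not invertible.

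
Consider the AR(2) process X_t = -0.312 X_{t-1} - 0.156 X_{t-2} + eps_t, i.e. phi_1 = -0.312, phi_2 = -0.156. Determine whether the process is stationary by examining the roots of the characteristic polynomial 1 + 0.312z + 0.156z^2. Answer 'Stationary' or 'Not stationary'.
\text{Stationary}

The AR(p) characteristic polynomial is P(z) = 1 + 0.312z + 0.156z^2.
Stationarity requires all roots to lie outside the unit circle, i.e. |z| > 1 for every root.
Set 1 + (0.312) z + (0.156) z^2 = 0, i.e. a z^2 + b z + c = 0 with a = 0.156, b = 0.312, c = 1.
Discriminant D = b^2 - 4ac = (0.312)^2 - 4*(0.156)*1 = 0.097344 - (0.624) = -0.526656.
D < 0, so the roots are the complex-conjugate pair z = (-b +/- i sqrt(-D)) / (2a) = -1 +/- 2.326i.
For a conjugate pair |z|^2 = z * conj(z) = (product of roots) = c/a = 1/(0.156) = 6.410256, so |z| = sqrt(6.410256) = 2.5318 for both roots.
Moduli of all roots: 2.5318, 2.5318.
All moduli strictly greater than 1? Yes.
Verdict: Stationary.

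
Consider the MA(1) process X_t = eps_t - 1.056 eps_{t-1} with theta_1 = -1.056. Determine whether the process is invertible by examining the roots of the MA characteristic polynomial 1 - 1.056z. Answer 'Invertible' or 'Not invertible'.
\text{Not invertible}

The MA(q) characteristic polynomial is P(z) = 1 - 1.056z.
Invertibility requires all roots to lie outside the unit circle, i.e. |z| > 1 for every root.
This is linear in z: 1 + (-1.056) z = 0  =>  z = -1/(-1.056) = 0.94697,  |z| = 0.94697.
Moduli of all roots: 0.9470.
All moduli strictly greater than 1? No.
Verdict: Not invertible.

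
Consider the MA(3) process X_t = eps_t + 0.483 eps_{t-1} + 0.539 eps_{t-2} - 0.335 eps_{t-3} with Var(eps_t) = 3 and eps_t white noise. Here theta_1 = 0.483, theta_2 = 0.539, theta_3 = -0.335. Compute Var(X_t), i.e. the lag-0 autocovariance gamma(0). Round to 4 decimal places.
\gamma(0) = 4.9081

For an MA(q) process X_t = eps_t + sum_i theta_i eps_{t-i} with
Var(eps_t) = sigma^2, the variance is
  gamma(0) = sigma^2 * (1 + sum_i theta_i^2).
  sum_i theta_i^2 = (0.483)^2 + (0.539)^2 + (-0.335)^2 = 0.233289 + 0.290521 + 0.112225 = 0.636035.
  gamma(0) = 3 * (1 + 0.636035) = 3 * 1.636035 = 4.908105, which rounds to 4.9081.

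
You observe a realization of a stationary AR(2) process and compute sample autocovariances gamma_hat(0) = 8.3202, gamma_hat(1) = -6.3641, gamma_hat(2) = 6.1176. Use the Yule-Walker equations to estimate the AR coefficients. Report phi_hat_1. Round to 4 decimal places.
\hat\phi_{1} = -0.4880

The Yule-Walker equations for an AR(p) process read, in matrix form,
  Gamma_p phi = r_p,   with   (Gamma_p)_{ij} = gamma(|i - j|),
                       (r_p)_i = gamma(i),   i,j = 1..p.
Substitute the sample gammas (Toeplitz matrix and right-hand side of size 2):
  Gamma_p = [[8.3202, -6.3641], [-6.3641, 8.3202]]
  r_p     = [-6.3641, 6.1176]
Written out:
  8.3202 phi_1 - 6.3641 phi_2 = -6.3641
  -6.3641 phi_1 + 8.3202 phi_2 = 6.1176
Solve by Cramer's rule:
  det = gamma(0)^2 - gamma(1)^2 = (8.3202)^2 - (-6.3641)^2 = 69.22572804 - 40.50176881 = 28.72395923
  phi_hat_1 = [gamma(1) gamma(0) - gamma(1) gamma(2)] / det = [(-6.3641)(8.3202) - (-6.3641)(6.1176)] / 28.72395923 = -14.01756666 / 28.72395923 = -0.488
  phi_hat_2 = [gamma(0) gamma(2) - gamma(1)^2] / det = [(8.3202)(6.1176) - (-6.3641)^2] / 28.72395923 = 10.39788671 / 28.72395923 = 0.362
So phi_hat = [-0.4880, 0.3620].
Therefore phi_hat_1 = -0.4880.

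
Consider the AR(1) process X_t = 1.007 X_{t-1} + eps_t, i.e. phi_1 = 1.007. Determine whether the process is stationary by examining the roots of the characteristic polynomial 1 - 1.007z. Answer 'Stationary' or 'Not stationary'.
\text{Not stationary}

The AR(p) characteristic polynomial is P(z) = 1 - 1.007z.
Stationarity requires all roots to lie outside the unit circle, i.e. |z| > 1 for every root.
This is linear in z: 1 + (-1.007) z = 0  =>  z = -1/(-1.007) = 0.993049,  |z| = 0.993049.
Moduli of all roots: 0.9930.
All moduli strictly greater than 1? No.
Verdict: Not stationary.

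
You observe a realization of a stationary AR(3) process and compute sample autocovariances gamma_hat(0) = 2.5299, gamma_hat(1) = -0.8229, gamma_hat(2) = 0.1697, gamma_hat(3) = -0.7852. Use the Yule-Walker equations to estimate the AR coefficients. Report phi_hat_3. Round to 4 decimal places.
\hat\phi_{3} = -0.3380

The Yule-Walker equations for an AR(p) process read, in matrix form,
  Gamma_p phi = r_p,   with   (Gamma_p)_{ij} = gamma(|i - j|),
                       (r_p)_i = gamma(i),   i,j = 1..p.
Substitute the sample gammas (Toeplitz matrix and right-hand side of size 3):
  Gamma_p = [[2.5299, -0.8229, 0.1697], [-0.8229, 2.5299, -0.8229], [0.1697, -0.8229, 2.5299]]
  r_p     = [-0.8229, 0.1697, -0.7852]
Written out (R1..R3):
  (R1) 2.5299 phi_1 - 0.8229 phi_2 + 0.1697 phi_3 = -0.8229
  (R2) -0.8229 phi_1 + 2.5299 phi_2 - 0.8229 phi_3 = 0.1697
  (R3) 0.1697 phi_1 - 0.8229 phi_2 + 2.5299 phi_3 = -0.7852
Gaussian elimination:
  R2 <- R2 - (-0.8229/2.5299) R1 = R2 - (-0.32527) R1:  2.262236 phi_2 - 0.767702 phi_3 = -0.097964
  R3 <- R3 - (0.1697/2.5299) R1 = R3 - (0.067078) R1:  -0.767702 phi_2 + 2.518517 phi_3 = -0.730002
  R3 <- R3 - (-0.767702/2.262236) R2 = R3 - (-0.339355) R2:  2.257993 phi_3 = -0.763246
Back-substitution:
  phi_hat_3 = -0.763246 / 2.257993 = -0.33802
  phi_hat_2 = (-0.097964 - (-0.767702)(-0.33802)) / 2.262236 = -0.158013
  phi_hat_1 = (-0.8229 - (-0.8229)(-0.158013) - (0.1697)(-0.33802)) / 2.5299 = -0.353993
So phi_hat = [-0.3540, -0.1580, -0.3380].
Therefore phi_hat_3 = -0.3380.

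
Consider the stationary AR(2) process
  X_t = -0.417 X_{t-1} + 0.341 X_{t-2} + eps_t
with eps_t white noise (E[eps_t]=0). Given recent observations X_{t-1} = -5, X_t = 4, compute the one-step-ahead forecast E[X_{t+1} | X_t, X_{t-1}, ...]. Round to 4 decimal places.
E[X_{t+1} \mid \mathcal F_t] = -3.3730

For an AR(p) model X_t = c + sum_i phi_i X_{t-i} + eps_t, the
one-step-ahead conditional mean is
  E[X_{t+1} | X_t, ...] = c + sum_i phi_i X_{t+1-i}.
Substitute known values:
  E[X_{t+1} | ...] = (-0.417) * (4) + (0.341) * (-5)
                   = -3.3730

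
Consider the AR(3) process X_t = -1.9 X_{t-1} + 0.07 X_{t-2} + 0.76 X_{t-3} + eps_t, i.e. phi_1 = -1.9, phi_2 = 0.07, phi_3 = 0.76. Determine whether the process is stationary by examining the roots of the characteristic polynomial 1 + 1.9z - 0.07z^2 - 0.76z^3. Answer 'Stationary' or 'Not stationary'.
\text{Not stationary}

The AR(p) characteristic polynomial is P(z) = 1 + 1.9z - 0.07z^2 - 0.76z^3.
Stationarity requires all roots to lie outside the unit circle, i.e. |z| > 1 for every root.
Degree 3: look for a simple real root z0 first, then factor out (1 - z/z0) and solve the remaining quadratic.
Testing z0 = -1.25: P(-1.25) = 1 + (1.9)(-1.25) + (-0.07)(-1.25)^2 + (-0.76)(-1.25)^3
  = 1 + (-2.375) + (-0.109375) + (1.484375) = 0.  So z_0 = -1.25 is a root, |z_0| = 1.25.
Divide out the factor (1 + 0.8 z) = (1 - z/z0) (since 1/z0 = -0.8):
  P(z) = (1 + 0.8 z)(1 + (1.1) z + (-0.95) z^2)
  [check: z-coef 1.1 - (-0.8) = 1.9; z^2-coef -0.95 - (-0.8)(1.1) = -0.07; z^3-coef -(-0.8)(-0.95) = -0.76.]
Remaining roots from the quadratic factor 1 + (1.1) z + (-0.95) z^2:
  Set 1 + (1.1) z + (-0.95) z^2 = 0, i.e. a z^2 + b z + c = 0 with a = -0.95, b = 1.1, c = 1.
  Discriminant D = b^2 - 4ac = (1.1)^2 - 4*(-0.95)*1 = 1.21 - (-3.8) = 5.01.
  D >= 0, so the roots are real: z = (-b +/- sqrt(D)) / (2a) = (-1.1 +/- 2.238303) / (-1.9).
    z_1 = (-1.1 + 2.238303) / (-1.9) = -0.5991,   |z_1| = 0.5991.
    z_2 = (-1.1 - 2.238303) / (-1.9) = 1.757,   |z_2| = 1.757.
Moduli of all roots: 1.2500, 0.5991, 1.7570.
All moduli strictly greater than 1? No.
Verdict: Not stationary.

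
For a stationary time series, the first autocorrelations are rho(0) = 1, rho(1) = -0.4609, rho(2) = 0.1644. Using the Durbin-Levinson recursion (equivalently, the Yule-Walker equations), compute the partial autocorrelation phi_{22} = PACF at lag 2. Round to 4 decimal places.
\phi_{22} = -0.0610

The PACF at lag k is phi_{kk}, the last component of the solution
to the Yule-Walker system G_k phi = r_k where
  (G_k)_{ij} = rho(|i - j|), (r_k)_i = rho(i), i,j = 1..k.
Equivalently, Durbin-Levinson gives phi_{kk} iteratively:
  phi_{11} = rho(1)
  phi_{kk} = [rho(k) - sum_{j=1..k-1} phi_{k-1,j} rho(k-j)]
            / [1 - sum_{j=1..k-1} phi_{k-1,j} rho(j)],
  phi_{k,j} = phi_{k-1,j} - phi_{kk} phi_{k-1,k-j},  j = 1..k-1.
Step k = 1:
  phi_11 = rho(1) = -0.4609.
Step k = 2:
  phi_22 = [rho(2) - phi_11 rho(1)] / [1 - phi_11 rho(1)] = [0.1644 - (-0.4609)(-0.4609)] / [1 - (-0.4609)(-0.4609)]
         = -0.04802881 / 0.78757119 = -0.061.
Therefore phi_{22} = -0.0610.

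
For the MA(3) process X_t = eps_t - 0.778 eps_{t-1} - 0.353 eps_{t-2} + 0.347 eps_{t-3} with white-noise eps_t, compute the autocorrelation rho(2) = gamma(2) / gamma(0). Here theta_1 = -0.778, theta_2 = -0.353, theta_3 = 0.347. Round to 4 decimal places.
\rho(2) = -0.3367

For an MA(q) process with theta_0 = 1, the autocovariance is
  gamma(k) = sigma^2 * sum_{i=0..q-k} theta_i * theta_{i+k},
and rho(k) = gamma(k) / gamma(0). Sigma^2 cancels.
  numerator   = (1)*(-0.353) + (-0.778)*(0.347) = -0.622966.
  denominator = (1)^2 + (-0.778)^2 + (-0.353)^2 + (0.347)^2 = 1.850302.
  rho(2) = -0.622966 / 1.850302 = -0.3367.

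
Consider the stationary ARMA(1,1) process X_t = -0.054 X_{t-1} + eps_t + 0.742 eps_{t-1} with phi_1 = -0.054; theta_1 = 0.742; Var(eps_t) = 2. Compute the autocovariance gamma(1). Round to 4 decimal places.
\gamma(1) = 1.3247

Multiply the model equation by X_{t-k} and take expectations. With theta_0 = psi_0 = 1 and psi_j the MA(infinity) weights, this gives
  gamma(k) - sum_i phi_i gamma(k-i) = c_k,
  c_k = sigma^2 * sum_{j=k..q} theta_j psi_{j-k}   (c_k = 0 for k > q),
using gamma(-m) = gamma(m).
psi-weights needed (psi_j = theta_j + sum_i phi_i psi_{j-i}):
  psi_1 = theta_1 + phi_1 = 0.742 + (-0.054) = 0.688
Right-hand sides:
  c_0 = sigma^2 (1 + theta_1 psi_1) = 2 * (1 + (0.742)(0.688)) = 2 * 1.510496 = 3.020992
  c_1 = sigma^2 theta_1 = 2 * (0.742) = 1.484
  c_2 = 0
Equations for k = 0 and k = 1 (AR order 1):
  gamma(0) = phi_1 gamma(1) + c_0
  gamma(1) = phi_1 gamma(0) + c_1
Substituting the second into the first: gamma(0) (1 - phi_1^2) = c_0 + phi_1 c_1, so
  gamma(0) = (c_0 + phi_1 c_1) / (1 - phi_1^2) = (3.020992 + (-0.054)(1.484)) / (1 - (-0.054)^2) = 2.940856 / 0.997084 = 2.949457.
  gamma(1) = phi_1 gamma(0) + c_1 = (-0.054)(2.949457) + (1.484) = 1.324729.
Therefore gamma(1) = 1.3247 (to 4 decimal places).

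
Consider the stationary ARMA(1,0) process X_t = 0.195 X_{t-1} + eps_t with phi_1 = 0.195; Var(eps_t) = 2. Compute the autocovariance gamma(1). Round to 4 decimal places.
\gamma(1) = 0.4054

Multiply the model equation by X_{t-k} and take expectations. With theta_0 = psi_0 = 1 and psi_j the MA(infinity) weights, this gives
  gamma(k) - sum_i phi_i gamma(k-i) = c_k,
  c_k = sigma^2 * sum_{j=k..q} theta_j psi_{j-k}   (c_k = 0 for k > q),
using gamma(-m) = gamma(m).
Pure AR (q = 0): c_0 = sigma^2 = 2, c_k = 0 for k >= 1.
Equations for k = 0 and k = 1 (AR order 1):
  gamma(0) = phi_1 gamma(1) + c_0
  gamma(1) = phi_1 gamma(0) + c_1
Substituting the second into the first: gamma(0) (1 - phi_1^2) = c_0 + phi_1 c_1, so
  gamma(0) = c_0 / (1 - phi_1^2) = 2 / (1 - (0.195)^2) = 2 / 0.961975 = 2.079056.
  gamma(1) = phi_1 gamma(0) = (0.195)(2.079056) = 0.405416.
Therefore gamma(1) = 0.4054 (to 4 decimal places).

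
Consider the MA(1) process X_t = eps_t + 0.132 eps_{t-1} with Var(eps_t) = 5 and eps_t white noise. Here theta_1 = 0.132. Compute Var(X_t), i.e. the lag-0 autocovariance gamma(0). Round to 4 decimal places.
\gamma(0) = 5.0871

For an MA(q) process X_t = eps_t + sum_i theta_i eps_{t-i} with
Var(eps_t) = sigma^2, the variance is
  gamma(0) = sigma^2 * (1 + sum_i theta_i^2).
  sum_i theta_i^2 = (0.132)^2 = 0.017424.
  gamma(0) = 5 * (1 + 0.017424) = 5 * 1.017424 = 5.08712, which rounds to 5.0871.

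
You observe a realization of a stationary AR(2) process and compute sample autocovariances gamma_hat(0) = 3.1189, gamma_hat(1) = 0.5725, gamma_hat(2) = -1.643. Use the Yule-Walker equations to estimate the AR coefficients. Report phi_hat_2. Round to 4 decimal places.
\hat\phi_{2} = -0.5800

The Yule-Walker equations for an AR(p) process read, in matrix form,
  Gamma_p phi = r_p,   with   (Gamma_p)_{ij} = gamma(|i - j|),
                       (r_p)_i = gamma(i),   i,j = 1..p.
Substitute the sample gammas (Toeplitz matrix and right-hand side of size 2):
  Gamma_p = [[3.1189, 0.5725], [0.5725, 3.1189]]
  r_p     = [0.5725, -1.643]
Written out:
  3.1189 phi_1 + 0.5725 phi_2 = 0.5725
  0.5725 phi_1 + 3.1189 phi_2 = -1.643
Solve by Cramer's rule:
  det = gamma(0)^2 - gamma(1)^2 = (3.1189)^2 - (0.5725)^2 = 9.72753721 - 0.32775625 = 9.39978096
  phi_hat_1 = [gamma(1) gamma(0) - gamma(1) gamma(2)] / det = [(0.5725)(3.1189) - (0.5725)(-1.643)] / 9.39978096 = 2.72618775 / 9.39978096 = 0.29
  phi_hat_2 = [gamma(0) gamma(2) - gamma(1)^2] / det = [(3.1189)(-1.643) - (0.5725)^2] / 9.39978096 = -5.45210895 / 9.39978096 = -0.58
So phi_hat = [0.2900, -0.5800].
Therefore phi_hat_2 = -0.5800.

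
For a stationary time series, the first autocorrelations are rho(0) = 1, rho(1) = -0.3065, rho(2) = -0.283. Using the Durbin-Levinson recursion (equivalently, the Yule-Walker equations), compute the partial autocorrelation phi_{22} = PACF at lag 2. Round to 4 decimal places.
\phi_{22} = -0.4160

The PACF at lag k is phi_{kk}, the last component of the solution
to the Yule-Walker system G_k phi = r_k where
  (G_k)_{ij} = rho(|i - j|), (r_k)_i = rho(i), i,j = 1..k.
Equivalently, Durbin-Levinson gives phi_{kk} iteratively:
  phi_{11} = rho(1)
  phi_{kk} = [rho(k) - sum_{j=1..k-1} phi_{k-1,j} rho(k-j)]
            / [1 - sum_{j=1..k-1} phi_{k-1,j} rho(j)],
  phi_{k,j} = phi_{k-1,j} - phi_{kk} phi_{k-1,k-j},  j = 1..k-1.
Step k = 1:
  phi_11 = rho(1) = -0.3065.
Step k = 2:
  phi_22 = [rho(2) - phi_11 rho(1)] / [1 - phi_11 rho(1)] = [-0.283 - (-0.3065)(-0.3065)] / [1 - (-0.3065)(-0.3065)]
         = -0.37694225 / 0.90605775 = -0.416.
Therefore phi_{22} = -0.4160.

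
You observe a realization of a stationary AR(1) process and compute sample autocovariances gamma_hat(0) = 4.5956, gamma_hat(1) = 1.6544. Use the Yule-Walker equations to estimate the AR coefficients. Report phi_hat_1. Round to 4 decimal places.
\hat\phi_{1} = 0.3600

The Yule-Walker equations for an AR(p) process read, in matrix form,
  Gamma_p phi = r_p,   with   (Gamma_p)_{ij} = gamma(|i - j|),
                       (r_p)_i = gamma(i),   i,j = 1..p.
Substitute the sample gammas (Toeplitz matrix and right-hand side of size 1):
  Gamma_p = [[4.5956]]
  r_p     = [1.6544]
With p = 1 this is the single equation gamma(0) phi_1 = gamma(1):
  phi_hat_1 = gamma(1) / gamma(0) = 1.6544 / 4.5956 = 0.3600.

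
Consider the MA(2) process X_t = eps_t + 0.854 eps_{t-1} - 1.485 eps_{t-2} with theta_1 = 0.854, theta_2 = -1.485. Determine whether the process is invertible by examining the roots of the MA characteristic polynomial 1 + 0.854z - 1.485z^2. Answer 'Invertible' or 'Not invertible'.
\text{Not invertible}

The MA(q) characteristic polynomial is P(z) = 1 + 0.854z - 1.485z^2.
Invertibility requires all roots to lie outside the unit circle, i.e. |z| > 1 for every root.
Set 1 + (0.854) z + (-1.485) z^2 = 0, i.e. a z^2 + b z + c = 0 with a = -1.485, b = 0.854, c = 1.
Discriminant D = b^2 - 4ac = (0.854)^2 - 4*(-1.485)*1 = 0.729316 - (-5.94) = 6.669316.
D >= 0, so the roots are real: z = (-b +/- sqrt(D)) / (2a) = (-0.854 +/- 2.582502) / (-2.97).
  z_1 = (-0.854 + 2.582502) / (-2.97) = -0.582,   |z_1| = 0.582.
  z_2 = (-0.854 - 2.582502) / (-2.97) = 1.1571,   |z_2| = 1.1571.
Moduli of all roots: 0.5820, 1.1571.
All moduli strictly greater than 1? No.
Verdict: Not invertible.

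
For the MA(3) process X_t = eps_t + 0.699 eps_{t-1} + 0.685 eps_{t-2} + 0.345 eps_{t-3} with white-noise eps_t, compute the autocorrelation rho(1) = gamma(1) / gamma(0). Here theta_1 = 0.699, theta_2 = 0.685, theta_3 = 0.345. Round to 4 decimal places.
\rho(1) = 0.6809

For an MA(q) process with theta_0 = 1, the autocovariance is
  gamma(k) = sigma^2 * sum_{i=0..q-k} theta_i * theta_{i+k},
and rho(k) = gamma(k) / gamma(0). Sigma^2 cancels.
  numerator   = (1)*(0.699) + (0.699)*(0.685) + (0.685)*(0.345) = 1.41414.
  denominator = (1)^2 + (0.699)^2 + (0.685)^2 + (0.345)^2 = 2.076851.
  rho(1) = 1.41414 / 2.076851 = 0.6809.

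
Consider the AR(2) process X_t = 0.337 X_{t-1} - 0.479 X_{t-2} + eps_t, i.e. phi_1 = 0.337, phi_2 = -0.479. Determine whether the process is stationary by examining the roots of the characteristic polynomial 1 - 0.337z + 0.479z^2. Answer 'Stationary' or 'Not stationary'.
\text{Stationary}

The AR(p) characteristic polynomial is P(z) = 1 - 0.337z + 0.479z^2.
Stationarity requires all roots to lie outside the unit circle, i.e. |z| > 1 for every root.
Set 1 + (-0.337) z + (0.479) z^2 = 0, i.e. a z^2 + b z + c = 0 with a = 0.479, b = -0.337, c = 1.
Discriminant D = b^2 - 4ac = (-0.337)^2 - 4*(0.479)*1 = 0.113569 - (1.916) = -1.802431.
D < 0, so the roots are the complex-conjugate pair z = (-b +/- i sqrt(-D)) / (2a) = 0.3518 +/- 1.4014i.
For a conjugate pair |z|^2 = z * conj(z) = (product of roots) = c/a = 1/(0.479) = 2.087683, so |z| = sqrt(2.087683) = 1.4449 for both roots.
Moduli of all roots: 1.4449, 1.4449.
All moduli strictly greater than 1? Yes.
Verdict: Stationary.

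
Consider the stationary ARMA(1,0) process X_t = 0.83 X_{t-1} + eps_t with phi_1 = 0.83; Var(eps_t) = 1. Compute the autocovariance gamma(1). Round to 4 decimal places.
\gamma(1) = 2.6680

Multiply the model equation by X_{t-k} and take expectations. With theta_0 = psi_0 = 1 and psi_j the MA(infinity) weights, this gives
  gamma(k) - sum_i phi_i gamma(k-i) = c_k,
  c_k = sigma^2 * sum_{j=k..q} theta_j psi_{j-k}   (c_k = 0 for k > q),
using gamma(-m) = gamma(m).
Pure AR (q = 0): c_0 = sigma^2 = 1, c_k = 0 for k >= 1.
Equations for k = 0 and k = 1 (AR order 1):
  gamma(0) = phi_1 gamma(1) + c_0
  gamma(1) = phi_1 gamma(0) + c_1
Substituting the second into the first: gamma(0) (1 - phi_1^2) = c_0 + phi_1 c_1, so
  gamma(0) = c_0 / (1 - phi_1^2) = 1 / (1 - (0.83)^2) = 1 / 0.3111 = 3.214401.
  gamma(1) = phi_1 gamma(0) = (0.83)(3.214401) = 2.667952.
Therefore gamma(1) = 2.6680 (to 4 decimal places).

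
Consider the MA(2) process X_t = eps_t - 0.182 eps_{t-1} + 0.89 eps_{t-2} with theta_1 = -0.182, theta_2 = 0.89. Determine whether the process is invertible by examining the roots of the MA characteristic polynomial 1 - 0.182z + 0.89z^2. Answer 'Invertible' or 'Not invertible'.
\text{Invertible}

The MA(q) characteristic polynomial is P(z) = 1 - 0.182z + 0.89z^2.
Invertibility requires all roots to lie outside the unit circle, i.e. |z| > 1 for every root.
Set 1 + (-0.182) z + (0.89) z^2 = 0, i.e. a z^2 + b z + c = 0 with a = 0.89, b = -0.182, c = 1.
Discriminant D = b^2 - 4ac = (-0.182)^2 - 4*(0.89)*1 = 0.033124 - (3.56) = -3.526876.
D < 0, so the roots are the complex-conjugate pair z = (-b +/- i sqrt(-D)) / (2a) = 0.1022 +/- 1.0551i.
For a conjugate pair |z|^2 = z * conj(z) = (product of roots) = c/a = 1/(0.89) = 1.123596, so |z| = sqrt(1.123596) = 1.06 for both roots.
Moduli of all roots: 1.0600, 1.0600.
All moduli strictly greater than 1? Yes.
Verdict: Invertible.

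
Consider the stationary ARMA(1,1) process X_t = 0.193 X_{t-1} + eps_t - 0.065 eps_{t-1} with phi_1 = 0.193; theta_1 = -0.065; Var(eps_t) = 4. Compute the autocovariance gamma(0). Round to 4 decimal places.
\gamma(0) = 4.0681

Multiply the model equation by X_{t-k} and take expectations. With theta_0 = psi_0 = 1 and psi_j the MA(infinity) weights, this gives
  gamma(k) - sum_i phi_i gamma(k-i) = c_k,
  c_k = sigma^2 * sum_{j=k..q} theta_j psi_{j-k}   (c_k = 0 for k > q),
using gamma(-m) = gamma(m).
psi-weights needed (psi_j = theta_j + sum_i phi_i psi_{j-i}):
  psi_1 = theta_1 + phi_1 = -0.065 + (0.193) = 0.128
Right-hand sides:
  c_0 = sigma^2 (1 + theta_1 psi_1) = 4 * (1 + (-0.065)(0.128)) = 4 * 0.99168 = 3.96672
  c_1 = sigma^2 theta_1 = 4 * (-0.065) = -0.26
  c_2 = 0
Equations for k = 0 and k = 1 (AR order 1):
  gamma(0) = phi_1 gamma(1) + c_0
  gamma(1) = phi_1 gamma(0) + c_1
Substituting the second into the first: gamma(0) (1 - phi_1^2) = c_0 + phi_1 c_1, so
  gamma(0) = (c_0 + phi_1 c_1) / (1 - phi_1^2) = (3.96672 + (0.193)(-0.26)) / (1 - (0.193)^2) = 3.91654 / 0.962751 = 4.068072.
Therefore gamma(0) = 4.0681 (to 4 decimal places).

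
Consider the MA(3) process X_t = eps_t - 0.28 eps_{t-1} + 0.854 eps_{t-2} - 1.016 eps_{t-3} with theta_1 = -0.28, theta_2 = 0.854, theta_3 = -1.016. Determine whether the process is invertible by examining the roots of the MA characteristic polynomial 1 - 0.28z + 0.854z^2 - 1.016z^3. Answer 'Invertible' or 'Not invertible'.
\text{Not invertible}

The MA(q) characteristic polynomial is P(z) = 1 - 0.28z + 0.854z^2 - 1.016z^3.
Invertibility requires all roots to lie outside the unit circle, i.e. |z| > 1 for every root.
Degree 3: look for a simple real root z0 first, then factor out (1 - z/z0) and solve the remaining quadratic.
Testing z0 = 1.25: P(1.25) = 1 + (-0.28)(1.25) + (0.854)(1.25)^2 + (-1.016)(1.25)^3
  = 1 + (-0.35) + (1.334375) + (-1.984375) = 0.  So z_0 = 1.25 is a root, |z_0| = 1.25.
Divide out the factor (1 - 0.8 z) = (1 - z/z0) (since 1/z0 = 0.8):
  P(z) = (1 - 0.8 z)(1 + (0.52) z + (1.27) z^2)
  [check: z-coef 0.52 - (0.8) = -0.28; z^2-coef 1.27 - (0.8)(0.52) = 0.854; z^3-coef -(0.8)(1.27) = -1.016.]
Remaining roots from the quadratic factor 1 + (0.52) z + (1.27) z^2:
  Set 1 + (0.52) z + (1.27) z^2 = 0, i.e. a z^2 + b z + c = 0 with a = 1.27, b = 0.52, c = 1.
  Discriminant D = b^2 - 4ac = (0.52)^2 - 4*(1.27)*1 = 0.2704 - (5.08) = -4.8096.
  D < 0, so the roots are the complex-conjugate pair z = (-b +/- i sqrt(-D)) / (2a) = -0.2047 +/- 0.8634i.
  For a conjugate pair |z|^2 = z * conj(z) = (product of roots) = c/a = 1/(1.27) = 0.787402, so |z| = sqrt(0.787402) = 0.8874 for both roots.
Moduli of all roots: 1.2500, 0.8874, 0.8874.
All moduli strictly greater than 1? No.
Verdict: Not invertible.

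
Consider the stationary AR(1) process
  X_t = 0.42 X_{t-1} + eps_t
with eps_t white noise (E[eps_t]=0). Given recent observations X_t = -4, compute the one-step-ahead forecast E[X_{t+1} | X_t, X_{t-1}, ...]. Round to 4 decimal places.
E[X_{t+1} \mid \mathcal F_t] = -1.6800

For an AR(p) model X_t = c + sum_i phi_i X_{t-i} + eps_t, the
one-step-ahead conditional mean is
  E[X_{t+1} | X_t, ...] = c + sum_i phi_i X_{t+1-i}.
Substitute known values:
  E[X_{t+1} | ...] = (0.42) * (-4)
                   = -1.6800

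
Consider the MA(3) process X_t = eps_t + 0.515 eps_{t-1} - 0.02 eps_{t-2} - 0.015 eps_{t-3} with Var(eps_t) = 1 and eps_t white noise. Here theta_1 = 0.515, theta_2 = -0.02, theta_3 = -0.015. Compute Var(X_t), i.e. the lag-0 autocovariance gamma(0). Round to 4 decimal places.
\gamma(0) = 1.2659

For an MA(q) process X_t = eps_t + sum_i theta_i eps_{t-i} with
Var(eps_t) = sigma^2, the variance is
  gamma(0) = sigma^2 * (1 + sum_i theta_i^2).
  sum_i theta_i^2 = (0.515)^2 + (-0.02)^2 + (-0.015)^2 = 0.265225 + 0.0004 + 0.000225 = 0.26585.
  gamma(0) = 1 * (1 + 0.26585) = 1 * 1.26585 = 1.26585, which rounds to 1.2659.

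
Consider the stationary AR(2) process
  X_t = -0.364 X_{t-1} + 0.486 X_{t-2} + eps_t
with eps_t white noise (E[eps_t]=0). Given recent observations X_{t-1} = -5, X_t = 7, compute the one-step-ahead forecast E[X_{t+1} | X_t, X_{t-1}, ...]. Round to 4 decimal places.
E[X_{t+1} \mid \mathcal F_t] = -4.9780

For an AR(p) model X_t = c + sum_i phi_i X_{t-i} + eps_t, the
one-step-ahead conditional mean is
  E[X_{t+1} | X_t, ...] = c + sum_i phi_i X_{t+1-i}.
Substitute known values:
  E[X_{t+1} | ...] = (-0.364) * (7) + (0.486) * (-5)
                   = -4.9780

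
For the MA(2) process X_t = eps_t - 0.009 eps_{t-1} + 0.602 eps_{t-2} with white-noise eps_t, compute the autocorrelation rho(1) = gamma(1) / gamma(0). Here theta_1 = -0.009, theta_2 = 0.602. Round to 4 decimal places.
\rho(1) = -0.0106

For an MA(q) process with theta_0 = 1, the autocovariance is
  gamma(k) = sigma^2 * sum_{i=0..q-k} theta_i * theta_{i+k},
and rho(k) = gamma(k) / gamma(0). Sigma^2 cancels.
  numerator   = (1)*(-0.009) + (-0.009)*(0.602) = -0.014418.
  denominator = (1)^2 + (-0.009)^2 + (0.602)^2 = 1.362485.
  rho(1) = -0.014418 / 1.362485 = -0.0106.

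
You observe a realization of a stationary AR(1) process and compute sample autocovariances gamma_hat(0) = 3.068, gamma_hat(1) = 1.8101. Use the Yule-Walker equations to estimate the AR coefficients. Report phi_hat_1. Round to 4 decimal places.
\hat\phi_{1} = 0.5900

The Yule-Walker equations for an AR(p) process read, in matrix form,
  Gamma_p phi = r_p,   with   (Gamma_p)_{ij} = gamma(|i - j|),
                       (r_p)_i = gamma(i),   i,j = 1..p.
Substitute the sample gammas (Toeplitz matrix and right-hand side of size 1):
  Gamma_p = [[3.068]]
  r_p     = [1.8101]
With p = 1 this is the single equation gamma(0) phi_1 = gamma(1):
  phi_hat_1 = gamma(1) / gamma(0) = 1.8101 / 3.068 = 0.5900.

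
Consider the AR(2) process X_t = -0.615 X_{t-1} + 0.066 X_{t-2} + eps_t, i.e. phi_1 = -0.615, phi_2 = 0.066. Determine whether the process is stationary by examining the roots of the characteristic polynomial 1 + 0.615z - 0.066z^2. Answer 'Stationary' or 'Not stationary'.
\text{Stationary}

The AR(p) characteristic polynomial is P(z) = 1 + 0.615z - 0.066z^2.
Stationarity requires all roots to lie outside the unit circle, i.e. |z| > 1 for every root.
Set 1 + (0.615) z + (-0.066) z^2 = 0, i.e. a z^2 + b z + c = 0 with a = -0.066, b = 0.615, c = 1.
Discriminant D = b^2 - 4ac = (0.615)^2 - 4*(-0.066)*1 = 0.378225 - (-0.264) = 0.642225.
D >= 0, so the roots are real: z = (-b +/- sqrt(D)) / (2a) = (-0.615 +/- 0.801389) / (-0.132).
  z_1 = (-0.615 + 0.801389) / (-0.132) = -1.412,   |z_1| = 1.412.
  z_2 = (-0.615 - 0.801389) / (-0.132) = 10.7302,   |z_2| = 10.7302.
Moduli of all roots: 1.4120, 10.7302.
All moduli strictly greater than 1? Yes.
Verdict: Stationary.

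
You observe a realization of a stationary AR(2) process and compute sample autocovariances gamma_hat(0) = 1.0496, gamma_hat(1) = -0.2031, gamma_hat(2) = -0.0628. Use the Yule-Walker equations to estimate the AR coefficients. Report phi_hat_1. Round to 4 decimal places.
\hat\phi_{1} = -0.2131

The Yule-Walker equations for an AR(p) process read, in matrix form,
  Gamma_p phi = r_p,   with   (Gamma_p)_{ij} = gamma(|i - j|),
                       (r_p)_i = gamma(i),   i,j = 1..p.
Substitute the sample gammas (Toeplitz matrix and right-hand side of size 2):
  Gamma_p = [[1.0496, -0.2031], [-0.2031, 1.0496]]
  r_p     = [-0.2031, -0.0628]
Written out:
  1.0496 phi_1 - 0.2031 phi_2 = -0.2031
  -0.2031 phi_1 + 1.0496 phi_2 = -0.0628
Solve by Cramer's rule:
  det = gamma(0)^2 - gamma(1)^2 = (1.0496)^2 - (-0.2031)^2 = 1.10166016 - 0.04124961 = 1.06041055
  phi_hat_1 = [gamma(1) gamma(0) - gamma(1) gamma(2)] / det = [(-0.2031)(1.0496) - (-0.2031)(-0.0628)] / 1.06041055 = -0.22592844 / 1.06041055 = -0.2131
  phi_hat_2 = [gamma(0) gamma(2) - gamma(1)^2] / det = [(1.0496)(-0.0628) - (-0.2031)^2] / 1.06041055 = -0.10716449 / 1.06041055 = -0.1011
So phi_hat = [-0.2131, -0.1011].
Therefore phi_hat_1 = -0.2131.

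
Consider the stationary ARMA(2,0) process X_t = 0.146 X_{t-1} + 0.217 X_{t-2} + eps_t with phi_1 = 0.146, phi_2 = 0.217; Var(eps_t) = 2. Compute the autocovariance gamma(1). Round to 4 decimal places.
\gamma(1) = 0.4054

Multiply the model equation by X_{t-k} and take expectations. With theta_0 = psi_0 = 1 and psi_j the MA(infinity) weights, this gives
  gamma(k) - sum_i phi_i gamma(k-i) = c_k,
  c_k = sigma^2 * sum_{j=k..q} theta_j psi_{j-k}   (c_k = 0 for k > q),
using gamma(-m) = gamma(m).
Pure AR (q = 0): c_0 = sigma^2 = 2, c_k = 0 for k >= 1.
Equations for k = 0, 1, 2 (AR order 2, c_2 = 0):
  (E0) gamma(0) = phi_1 gamma(1) + phi_2 gamma(2) + c_0
  (E1) gamma(1) = phi_1 gamma(0) + phi_2 gamma(1) + c_1
  (E2) gamma(2) = phi_1 gamma(1) + phi_2 gamma(0)
From (E1): gamma(1) = A gamma(0) + B with
  A = phi_1 / (1 - phi_2) = 0.146 / 0.783 = 0.186462,   B = c_1 / (1 - phi_2) = 0 / 0.783 = 0.
Insert (E2) into (E0): gamma(0) (1 - phi_2^2) = phi_1 (1 + phi_2) gamma(1) + c_0.
  phi_1 (1 + phi_2) = (0.146)(1.217) = 0.177682,   1 - phi_2^2 = 0.952911.
Replace gamma(1) by A gamma(0) + B and collect gamma(0):
  gamma(0) [0.952911 - (0.177682)(0.186462)] = c_0 = 2
  gamma(0) * 0.91978 = 2
  gamma(0) = 2 / 0.91978 = 2.174433.
  gamma(1) = A gamma(0) = (0.186462)(2.174433) = 0.40545.
Therefore gamma(1) = 0.4054 (to 4 decimal places).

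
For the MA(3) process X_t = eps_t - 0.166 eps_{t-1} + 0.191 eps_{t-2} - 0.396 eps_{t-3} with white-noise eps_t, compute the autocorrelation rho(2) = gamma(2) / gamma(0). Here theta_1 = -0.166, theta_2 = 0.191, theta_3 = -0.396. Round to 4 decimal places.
\rho(2) = 0.2103

For an MA(q) process with theta_0 = 1, the autocovariance is
  gamma(k) = sigma^2 * sum_{i=0..q-k} theta_i * theta_{i+k},
and rho(k) = gamma(k) / gamma(0). Sigma^2 cancels.
  numerator   = (1)*(0.191) + (-0.166)*(-0.396) = 0.256736.
  denominator = (1)^2 + (-0.166)^2 + (0.191)^2 + (-0.396)^2 = 1.220853.
  rho(2) = 0.256736 / 1.220853 = 0.2103.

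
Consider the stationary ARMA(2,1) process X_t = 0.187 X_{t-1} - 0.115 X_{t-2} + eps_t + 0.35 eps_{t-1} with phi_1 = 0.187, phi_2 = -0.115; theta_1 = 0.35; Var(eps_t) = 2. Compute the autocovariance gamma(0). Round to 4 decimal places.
\gamma(0) = 2.5858

Multiply the model equation by X_{t-k} and take expectations. With theta_0 = psi_0 = 1 and psi_j the MA(infinity) weights, this gives
  gamma(k) - sum_i phi_i gamma(k-i) = c_k,
  c_k = sigma^2 * sum_{j=k..q} theta_j psi_{j-k}   (c_k = 0 for k > q),
using gamma(-m) = gamma(m).
psi-weights needed (psi_j = theta_j + sum_i phi_i psi_{j-i}):
  psi_1 = theta_1 + phi_1 = 0.35 + (0.187) = 0.537
Right-hand sides:
  c_0 = sigma^2 (1 + theta_1 psi_1) = 2 * (1 + (0.35)(0.537)) = 2 * 1.18795 = 2.3759
  c_1 = sigma^2 theta_1 = 2 * (0.35) = 0.7
  c_2 = 0
Equations for k = 0, 1, 2 (AR order 2, c_2 = 0):
  (E0) gamma(0) = phi_1 gamma(1) + phi_2 gamma(2) + c_0
  (E1) gamma(1) = phi_1 gamma(0) + phi_2 gamma(1) + c_1
  (E2) gamma(2) = phi_1 gamma(1) + phi_2 gamma(0)
From (E1): gamma(1) = A gamma(0) + B with
  A = phi_1 / (1 - phi_2) = 0.187 / 1.115 = 0.167713,   B = c_1 / (1 - phi_2) = 0.7 / 1.115 = 0.627803.
Insert (E2) into (E0): gamma(0) (1 - phi_2^2) = phi_1 (1 + phi_2) gamma(1) + c_0.
  phi_1 (1 + phi_2) = (0.187)(0.885) = 0.165495,   1 - phi_2^2 = 0.986775.
Replace gamma(1) by A gamma(0) + B and collect gamma(0):
  gamma(0) [0.986775 - (0.165495)(0.167713)] = (0.165495)(0.627803) + 2.3759
  gamma(0) * 0.959019 = 2.479798
  gamma(0) = 2.479798 / 0.959019 = 2.585765.
Therefore gamma(0) = 2.5858 (to 4 decimal places).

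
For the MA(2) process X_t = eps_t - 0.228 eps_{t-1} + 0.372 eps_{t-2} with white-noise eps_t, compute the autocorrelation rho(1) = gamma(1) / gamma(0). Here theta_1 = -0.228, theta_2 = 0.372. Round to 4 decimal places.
\rho(1) = -0.2628

For an MA(q) process with theta_0 = 1, the autocovariance is
  gamma(k) = sigma^2 * sum_{i=0..q-k} theta_i * theta_{i+k},
and rho(k) = gamma(k) / gamma(0). Sigma^2 cancels.
  numerator   = (1)*(-0.228) + (-0.228)*(0.372) = -0.312816.
  denominator = (1)^2 + (-0.228)^2 + (0.372)^2 = 1.190368.
  rho(1) = -0.312816 / 1.190368 = -0.2628.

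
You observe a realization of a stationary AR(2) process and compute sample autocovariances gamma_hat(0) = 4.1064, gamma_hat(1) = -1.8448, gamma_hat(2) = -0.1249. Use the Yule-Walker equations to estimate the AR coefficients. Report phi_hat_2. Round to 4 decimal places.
\hat\phi_{2} = -0.2910

The Yule-Walker equations for an AR(p) process read, in matrix form,
  Gamma_p phi = r_p,   with   (Gamma_p)_{ij} = gamma(|i - j|),
                       (r_p)_i = gamma(i),   i,j = 1..p.
Substitute the sample gammas (Toeplitz matrix and right-hand side of size 2):
  Gamma_p = [[4.1064, -1.8448], [-1.8448, 4.1064]]
  r_p     = [-1.8448, -0.1249]
Written out:
  4.1064 phi_1 - 1.8448 phi_2 = -1.8448
  -1.8448 phi_1 + 4.1064 phi_2 = -0.1249
Solve by Cramer's rule:
  det = gamma(0)^2 - gamma(1)^2 = (4.1064)^2 - (-1.8448)^2 = 16.86252096 - 3.40328704 = 13.45923392
  phi_hat_1 = [gamma(1) gamma(0) - gamma(1) gamma(2)] / det = [(-1.8448)(4.1064) - (-1.8448)(-0.1249)] / 13.45923392 = -7.80590224 / 13.45923392 = -0.58
  phi_hat_2 = [gamma(0) gamma(2) - gamma(1)^2] / det = [(4.1064)(-0.1249) - (-1.8448)^2] / 13.45923392 = -3.9161764 / 13.45923392 = -0.291
So phi_hat = [-0.5800, -0.2910].
Therefore phi_hat_2 = -0.2910.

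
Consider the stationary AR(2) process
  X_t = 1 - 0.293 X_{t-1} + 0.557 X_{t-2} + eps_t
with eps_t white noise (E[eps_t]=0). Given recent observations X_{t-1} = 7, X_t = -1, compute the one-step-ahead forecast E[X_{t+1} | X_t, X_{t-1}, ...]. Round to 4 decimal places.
E[X_{t+1} \mid \mathcal F_t] = 5.1920

For an AR(p) model X_t = c + sum_i phi_i X_{t-i} + eps_t, the
one-step-ahead conditional mean is
  E[X_{t+1} | X_t, ...] = c + sum_i phi_i X_{t+1-i}.
Substitute known values:
  E[X_{t+1} | ...] = 1 + (-0.293) * (-1) + (0.557) * (7)
                   = 5.1920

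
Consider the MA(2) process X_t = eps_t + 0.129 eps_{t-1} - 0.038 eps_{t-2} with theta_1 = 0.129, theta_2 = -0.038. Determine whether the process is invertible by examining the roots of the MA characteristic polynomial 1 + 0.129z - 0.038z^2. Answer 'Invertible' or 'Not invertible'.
\text{Invertible}

The MA(q) characteristic polynomial is P(z) = 1 + 0.129z - 0.038z^2.
Invertibility requires all roots to lie outside the unit circle, i.e. |z| > 1 for every root.
Set 1 + (0.129) z + (-0.038) z^2 = 0, i.e. a z^2 + b z + c = 0 with a = -0.038, b = 0.129, c = 1.
Discriminant D = b^2 - 4ac = (0.129)^2 - 4*(-0.038)*1 = 0.016641 - (-0.152) = 0.168641.
D >= 0, so the roots are real: z = (-b +/- sqrt(D)) / (2a) = (-0.129 +/- 0.410659) / (-0.076).
  z_1 = (-0.129 + 0.410659) / (-0.076) = -3.706,   |z_1| = 3.706.
  z_2 = (-0.129 - 0.410659) / (-0.076) = 7.1008,   |z_2| = 7.1008.
Moduli of all roots: 3.7060, 7.1008.
All moduli strictly greater than 1? Yes.
Verdict: Invertible.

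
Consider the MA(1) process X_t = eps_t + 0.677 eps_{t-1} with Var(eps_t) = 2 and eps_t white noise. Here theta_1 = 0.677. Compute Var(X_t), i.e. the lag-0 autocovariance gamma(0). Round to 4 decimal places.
\gamma(0) = 2.9167

For an MA(q) process X_t = eps_t + sum_i theta_i eps_{t-i} with
Var(eps_t) = sigma^2, the variance is
  gamma(0) = sigma^2 * (1 + sum_i theta_i^2).
  sum_i theta_i^2 = (0.677)^2 = 0.458329.
  gamma(0) = 2 * (1 + 0.458329) = 2 * 1.458329 = 2.916658, which rounds to 2.9167.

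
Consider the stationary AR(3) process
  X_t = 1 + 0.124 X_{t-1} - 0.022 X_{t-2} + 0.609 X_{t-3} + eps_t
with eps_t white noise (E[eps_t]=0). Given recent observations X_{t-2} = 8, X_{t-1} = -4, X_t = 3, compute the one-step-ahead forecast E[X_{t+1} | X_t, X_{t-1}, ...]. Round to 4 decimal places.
E[X_{t+1} \mid \mathcal F_t] = 6.3320

For an AR(p) model X_t = c + sum_i phi_i X_{t-i} + eps_t, the
one-step-ahead conditional mean is
  E[X_{t+1} | X_t, ...] = c + sum_i phi_i X_{t+1-i}.
Substitute known values:
  E[X_{t+1} | ...] = 1 + (0.124) * (3) + (-0.022) * (-4) + (0.609) * (8)
                   = 6.3320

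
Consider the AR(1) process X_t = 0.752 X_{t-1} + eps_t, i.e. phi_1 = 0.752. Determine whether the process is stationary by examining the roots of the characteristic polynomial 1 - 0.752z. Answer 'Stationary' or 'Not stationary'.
\text{Stationary}

The AR(p) characteristic polynomial is P(z) = 1 - 0.752z.
Stationarity requires all roots to lie outside the unit circle, i.e. |z| > 1 for every root.
This is linear in z: 1 + (-0.752) z = 0  =>  z = -1/(-0.752) = 1.329787,  |z| = 1.329787.
Moduli of all roots: 1.3298.
All moduli strictly greater than 1? Yes.
Verdict: Stationary.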